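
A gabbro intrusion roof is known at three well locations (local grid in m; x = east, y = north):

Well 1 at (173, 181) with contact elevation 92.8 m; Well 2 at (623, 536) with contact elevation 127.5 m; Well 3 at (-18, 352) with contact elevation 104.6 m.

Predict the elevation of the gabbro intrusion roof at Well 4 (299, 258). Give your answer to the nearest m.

Let the plane be z = a·x + b·y + c.
Well 2−Well 1: 450a + 355b = 34.7;  Well 3−Well 1: −191a + 171b = 11.8.
Solving gives a = 0.01205, b = 0.08247.
Then c = 92.8 − a·173 − b·181 = 75.79.
At (299, 258): z = 3.6 + 21.3 + 75.79 = 100.7 m.

101 m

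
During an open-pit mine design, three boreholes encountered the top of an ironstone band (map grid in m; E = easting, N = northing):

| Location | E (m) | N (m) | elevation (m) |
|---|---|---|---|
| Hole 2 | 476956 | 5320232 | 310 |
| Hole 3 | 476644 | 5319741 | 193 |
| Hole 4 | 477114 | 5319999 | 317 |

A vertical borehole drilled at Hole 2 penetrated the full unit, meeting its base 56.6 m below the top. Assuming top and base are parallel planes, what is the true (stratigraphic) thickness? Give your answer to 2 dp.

Two edge vectors: Hole 2→Hole 3 = (-312, -491, -117), Hole 2→Hole 4 = (158, -233, 7).
Normal n = (Hole 2→Hole 3) × (Hole 2→Hole 4) = (-30698, -16302, 150274).
So ∂z/∂E = −n_x/n_z = 0.20428 and ∂z/∂N = −n_y/n_z = 0.10848.
|∇z| = √(a²+b²) = 0.23130, so dip δ = arctan(0.23130) = 13.02°.
True thickness = vertical thickness × cos δ = 56.6 × cos 13.02° = 55.14 m.

55.14 m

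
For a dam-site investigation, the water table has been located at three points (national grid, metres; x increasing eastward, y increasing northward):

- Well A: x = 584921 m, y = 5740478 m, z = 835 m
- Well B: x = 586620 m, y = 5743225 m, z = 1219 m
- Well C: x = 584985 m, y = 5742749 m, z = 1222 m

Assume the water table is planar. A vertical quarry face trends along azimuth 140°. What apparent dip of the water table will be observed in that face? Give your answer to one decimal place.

Two edge vectors: Well A→Well B = (1699, 2747, 384), Well A→Well C = (64, 2271, 387).
Normal n = (Well A→Well B) × (Well A→Well C) = (191025, -632937, 3682621).
So ∂z/∂x = −n_x/n_z = −0.05187 and ∂z/∂y = −n_y/n_z = 0.17187.
Unit vector along 140° is (sin 140°, cos 140°) = (0.6428, -0.7660).
Slope in that direction = a·(0.6428) + b·(-0.7660) = −0.16500.
Apparent dip = arctan|0.16500| = 9.4° (true dip is 10.2°, so apparent ≤ true as expected).

9.4°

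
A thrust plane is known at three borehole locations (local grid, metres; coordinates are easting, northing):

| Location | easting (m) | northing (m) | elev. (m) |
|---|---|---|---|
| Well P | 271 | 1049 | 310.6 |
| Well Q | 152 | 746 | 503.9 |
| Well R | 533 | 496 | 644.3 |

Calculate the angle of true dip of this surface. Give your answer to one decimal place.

31.9°

Let the plane be z = a·easting + b·northing + c.
Well Q−Well P: −119a − 303b = 193.3;  Well R−Well P: 262a − 553b = 333.7.
Solving gives a = −0.03984, b = −0.62231.
Gradient magnitude |∇z| = √(a² + b²) = √(0.00159 + 0.38727) = 0.62358.
True dip = arctan(0.62358) = 31.9°, dipping toward N (azimuth ≈ 004°).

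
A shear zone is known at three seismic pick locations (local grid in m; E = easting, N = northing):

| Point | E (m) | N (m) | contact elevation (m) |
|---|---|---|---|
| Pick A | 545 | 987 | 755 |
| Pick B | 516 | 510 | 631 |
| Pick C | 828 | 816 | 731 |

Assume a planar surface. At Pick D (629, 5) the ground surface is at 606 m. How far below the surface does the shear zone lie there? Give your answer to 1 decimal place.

Two edge vectors: Pick A→Pick B = (-29, -477, -124), Pick A→Pick C = (283, -171, -24).
Normal n = (Pick A→Pick B) × (Pick A→Pick C) = (-9756, -35788, 139950).
So ∂z/∂E = −n_x/n_z = 0.06971 and ∂z/∂N = −n_y/n_z = 0.25572.
Intercept c from Pick A: 755 − 37.99 − 252.40 = 464.61.
At (629, 5): z_contact = 43.85 + 1.28 + 464.61 = 509.74 m.
Depth below ground = 606 − 509.74 = 96.3 m.

96.3 m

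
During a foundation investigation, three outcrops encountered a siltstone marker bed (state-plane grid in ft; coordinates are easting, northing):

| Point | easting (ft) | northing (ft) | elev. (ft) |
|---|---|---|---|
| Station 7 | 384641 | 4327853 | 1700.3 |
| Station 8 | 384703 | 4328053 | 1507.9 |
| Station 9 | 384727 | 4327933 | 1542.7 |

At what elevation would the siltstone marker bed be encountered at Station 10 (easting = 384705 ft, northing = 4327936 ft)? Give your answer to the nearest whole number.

Two edge vectors: Station 7→Station 8 = (62, 200, -192.4), Station 7→Station 9 = (86, 80, -157.6).
Normal n = (Station 7→Station 8) × (Station 7→Station 9) = (-16128, -6775.2, -12240).
So ∂z/∂easting = −n_x/n_z = −1.31764706 and ∂z/∂northing = −n_y/n_z = −0.55352941.
Intercept c from Station 7: 1700.3 + 506821.08 + 2395593.93 = 2904115.31.
At (384705, 4327936): z = −506905.4 − 2395639.9 + 2904115.31 = 1570.0 ft.

1570 ft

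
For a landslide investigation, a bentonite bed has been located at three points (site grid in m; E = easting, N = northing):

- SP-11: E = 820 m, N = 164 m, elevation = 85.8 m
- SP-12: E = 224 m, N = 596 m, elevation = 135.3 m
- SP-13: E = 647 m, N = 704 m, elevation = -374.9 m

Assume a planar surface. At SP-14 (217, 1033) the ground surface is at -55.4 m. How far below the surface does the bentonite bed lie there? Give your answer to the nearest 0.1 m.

Let the plane be z = a·E + b·N + c.
SP-12−SP-11: −596a + 432b = 49.5;  SP-13−SP-11: −173a + 540b = −460.7.
Solving gives a = −0.913593, b = −1.145836.
Then c = 85.8 − a·820 − b·164 = 1022.86.
At (217, 1033): z_contact = −198.25 − 1183.65 + 1022.86 = -359.04 m.
Depth below ground = -55.4 − (-359.04) = 303.6 m.

303.6 m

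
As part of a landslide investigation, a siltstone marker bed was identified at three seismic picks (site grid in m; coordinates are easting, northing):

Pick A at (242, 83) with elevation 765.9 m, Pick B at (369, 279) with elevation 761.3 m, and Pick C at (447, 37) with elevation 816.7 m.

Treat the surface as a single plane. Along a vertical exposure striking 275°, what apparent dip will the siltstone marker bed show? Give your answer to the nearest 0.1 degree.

12.7°

Two edge vectors: Pick A→Pick B = (127, 196, -4.6), Pick A→Pick C = (205, -46, 50.8).
Normal n = (Pick A→Pick B) × (Pick A→Pick C) = (9745.2, -7394.6, -46022).
So ∂z/∂easting = −n_x/n_z = 0.21175 and ∂z/∂northing = −n_y/n_z = −0.16068.
Unit vector along 275° is (sin 275°, cos 275°) = (-0.9962, 0.0872).
Slope in that direction = a·(-0.9962) + b·(0.0872) = −0.22495.
Apparent dip = arctan|0.22495| = 12.7° (true dip is 14.9°, so apparent ≤ true as expected).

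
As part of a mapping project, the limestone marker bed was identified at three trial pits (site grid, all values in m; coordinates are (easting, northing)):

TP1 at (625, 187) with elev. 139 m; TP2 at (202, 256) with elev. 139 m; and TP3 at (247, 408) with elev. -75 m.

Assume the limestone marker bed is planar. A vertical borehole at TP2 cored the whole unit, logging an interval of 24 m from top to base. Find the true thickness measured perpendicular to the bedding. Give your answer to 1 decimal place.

14.2 m

Two edge vectors: TP1→TP2 = (-423, 69, 0), TP1→TP3 = (-378, 221, -214).
Normal n = (TP1→TP2) × (TP1→TP3) = (-14766, -90522, -67401).
So ∂z/∂E = −n_x/n_z = −0.21908 and ∂z/∂N = −n_y/n_z = −1.34304.
|∇z| = √(a²+b²) = 1.36079, so dip δ = arctan(1.36079) = 53.69°.
True thickness = vertical thickness × cos δ = 24 × cos 53.69° = 14.2 m.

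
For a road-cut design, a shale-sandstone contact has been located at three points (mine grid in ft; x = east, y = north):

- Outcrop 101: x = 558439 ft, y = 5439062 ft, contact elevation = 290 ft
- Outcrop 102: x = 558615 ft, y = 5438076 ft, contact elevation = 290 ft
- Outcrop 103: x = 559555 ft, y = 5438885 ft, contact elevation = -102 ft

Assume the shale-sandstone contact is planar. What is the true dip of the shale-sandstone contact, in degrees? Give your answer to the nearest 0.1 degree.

20.2°

Let the plane be z = a·x + b·y + c.
Outcrop 102−Outcrop 101: 176a − 986b = 0;  Outcrop 103−Outcrop 101: 1116a − 177b = −392.
Solving gives a = −0.36149, b = −0.06453.
Gradient magnitude |∇z| = √(a² + b²) = √(0.13067 + 0.00416) = 0.36720.
True dip = arctan(0.36720) = 20.2°, dipping toward E (azimuth ≈ 080°).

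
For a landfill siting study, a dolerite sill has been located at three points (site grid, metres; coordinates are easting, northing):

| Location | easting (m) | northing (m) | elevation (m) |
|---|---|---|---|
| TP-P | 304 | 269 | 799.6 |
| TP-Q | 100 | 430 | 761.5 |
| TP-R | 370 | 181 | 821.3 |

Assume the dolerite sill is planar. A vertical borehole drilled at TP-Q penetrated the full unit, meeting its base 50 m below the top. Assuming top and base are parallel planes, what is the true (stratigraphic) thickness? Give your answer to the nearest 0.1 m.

Let the plane be z = a·easting + b·northing + c.
TP-Q−TP-P: −204a + 161b = −38.1;  TP-R−TP-P: 66a − 88b = 21.7.
Solving gives a = −0.01923, b = −0.26102.
|∇z| = √(a²+b²) = 0.26172, so dip δ = arctan(0.26172) = 14.67°.
True thickness = vertical thickness × cos δ = 50 × cos 14.67° = 48.4 m.

48.4 m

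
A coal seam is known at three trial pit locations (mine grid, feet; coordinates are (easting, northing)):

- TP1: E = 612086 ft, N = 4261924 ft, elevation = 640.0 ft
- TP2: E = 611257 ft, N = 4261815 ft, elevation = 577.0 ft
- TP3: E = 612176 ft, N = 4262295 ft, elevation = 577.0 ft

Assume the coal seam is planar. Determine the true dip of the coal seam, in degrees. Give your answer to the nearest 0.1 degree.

Two edge vectors: TP1→TP2 = (-829, -109, -63), TP1→TP3 = (90, 371, -63).
Normal n = (TP1→TP2) × (TP1→TP3) = (30240, -57897, -297749).
So ∂z/∂E = −n_x/n_z = 0.10156 and ∂z/∂N = −n_y/n_z = −0.19445.
Gradient magnitude |∇z| = √(a² + b²) = √(0.01031 + 0.03781) = 0.21937.
True dip = arctan(0.21937) = 12.4°, dipping toward NNW (azimuth ≈ 332°).

12.4°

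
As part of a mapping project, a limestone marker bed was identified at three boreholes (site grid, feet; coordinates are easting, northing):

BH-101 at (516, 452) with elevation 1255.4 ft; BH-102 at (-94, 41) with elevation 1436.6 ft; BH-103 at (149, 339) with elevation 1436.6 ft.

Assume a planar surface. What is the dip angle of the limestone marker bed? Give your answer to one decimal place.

40.4°

Two edge vectors: BH-101→BH-102 = (-610, -411, 181.2), BH-101→BH-103 = (-367, -113, 181.2).
Normal n = (BH-101→BH-102) × (BH-101→BH-103) = (-53997.6, 44031.6, -81907).
So ∂z/∂easting = −n_x/n_z = −0.65926 and ∂z/∂northing = −n_y/n_z = 0.53758.
Gradient magnitude |∇z| = √(a² + b²) = √(0.43462 + 0.28899) = 0.85065.
True dip = arctan(0.85065) = 40.4°, dipping toward SE (azimuth ≈ 129°).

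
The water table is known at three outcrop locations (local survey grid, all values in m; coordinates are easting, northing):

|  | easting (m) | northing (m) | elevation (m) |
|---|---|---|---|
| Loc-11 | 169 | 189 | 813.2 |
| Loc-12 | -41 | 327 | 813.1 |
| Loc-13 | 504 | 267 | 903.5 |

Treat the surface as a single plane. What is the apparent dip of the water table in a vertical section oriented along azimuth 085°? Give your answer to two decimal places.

12.67°

Two edge vectors: Loc-11→Loc-12 = (-210, 138, -0.1), Loc-11→Loc-13 = (335, 78, 90.3).
Normal n = (Loc-11→Loc-12) × (Loc-11→Loc-13) = (12469.2, 18929.5, -62610).
So ∂z/∂easting = −n_x/n_z = 0.19916 and ∂z/∂northing = −n_y/n_z = 0.30234.
Unit vector along 085° is (sin 85°, cos 85°) = (0.9962, 0.0872).
Slope in that direction = a·(0.9962) + b·(0.0872) = 0.22475.
Apparent dip = arctan|0.22475| = 12.67° (true dip is 19.9°, so apparent ≤ true as expected).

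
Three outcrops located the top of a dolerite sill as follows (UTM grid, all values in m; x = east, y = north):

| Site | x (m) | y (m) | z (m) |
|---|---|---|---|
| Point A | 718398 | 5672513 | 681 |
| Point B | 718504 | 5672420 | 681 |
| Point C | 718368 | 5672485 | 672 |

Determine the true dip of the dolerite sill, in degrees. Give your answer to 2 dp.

12.43°

Let the plane be z = a·x + b·y + c.
Point B−Point A: 106a − 93b = 0;  Point C−Point A: −30a − 28b = −9.
Solving gives a = 0.14536, b = 0.16568.
Gradient magnitude |∇z| = √(a² + b²) = √(0.02113 + 0.02745) = 0.22041.
True dip = arctan(0.22041) = 12.43°, dipping toward SW (azimuth ≈ 221°).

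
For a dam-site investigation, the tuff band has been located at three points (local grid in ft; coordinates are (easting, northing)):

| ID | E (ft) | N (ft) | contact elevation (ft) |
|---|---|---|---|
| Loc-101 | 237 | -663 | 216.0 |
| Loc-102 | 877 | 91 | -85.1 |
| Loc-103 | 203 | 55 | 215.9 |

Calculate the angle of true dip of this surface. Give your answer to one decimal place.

24.0°

Two edge vectors: Loc-101→Loc-102 = (640, 754, -301.1), Loc-101→Loc-103 = (-34, 718, -0.1).
Normal n = (Loc-101→Loc-102) × (Loc-101→Loc-103) = (216114.4, 10301.4, 485156).
So ∂z/∂E = −n_x/n_z = −0.44545 and ∂z/∂N = −n_y/n_z = −0.02123.
Gradient magnitude |∇z| = √(a² + b²) = √(0.19843 + 0.00045) = 0.44596.
True dip = arctan(0.44596) = 24.0°, dipping toward E (azimuth ≈ 087°).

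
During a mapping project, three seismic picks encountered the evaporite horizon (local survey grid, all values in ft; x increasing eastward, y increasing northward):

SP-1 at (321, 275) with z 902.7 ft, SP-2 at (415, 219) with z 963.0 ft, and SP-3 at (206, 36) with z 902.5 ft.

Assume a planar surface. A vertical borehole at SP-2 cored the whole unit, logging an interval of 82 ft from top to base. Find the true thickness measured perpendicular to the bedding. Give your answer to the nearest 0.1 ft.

71.7 ft

Let the plane be z = a·x + b·y + c.
SP-2−SP-1: 94a − 56b = 60.3;  SP-3−SP-1: −115a − 239b = −0.2.
Solving gives a = 0.49896, b = −0.23925.
|∇z| = √(a²+b²) = 0.55335, so dip δ = arctan(0.55335) = 28.96°.
True thickness = vertical thickness × cos δ = 82 × cos 28.96° = 71.7 ft.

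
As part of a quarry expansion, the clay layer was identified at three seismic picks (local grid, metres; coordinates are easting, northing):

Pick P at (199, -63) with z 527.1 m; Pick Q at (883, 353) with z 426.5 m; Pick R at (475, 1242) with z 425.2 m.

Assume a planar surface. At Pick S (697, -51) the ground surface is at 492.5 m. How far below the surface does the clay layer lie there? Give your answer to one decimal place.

Two edge vectors: Pick P→Pick Q = (684, 416, -100.6), Pick P→Pick R = (276, 1305, -101.9).
Normal n = (Pick P→Pick Q) × (Pick P→Pick R) = (88892.6, 41934, 777804).
So ∂z/∂easting = −n_x/n_z = −0.114287 and ∂z/∂northing = −n_y/n_z = −0.053913.
Intercept c from Pick P: 527.1 + 22.74 − 3.40 = 546.45.
At (697, -51): z_contact = −79.66 + 2.75 + 546.45 = 469.54 m.
Depth below ground = 492.5 − 469.54 = 23.0 m.

23.0 m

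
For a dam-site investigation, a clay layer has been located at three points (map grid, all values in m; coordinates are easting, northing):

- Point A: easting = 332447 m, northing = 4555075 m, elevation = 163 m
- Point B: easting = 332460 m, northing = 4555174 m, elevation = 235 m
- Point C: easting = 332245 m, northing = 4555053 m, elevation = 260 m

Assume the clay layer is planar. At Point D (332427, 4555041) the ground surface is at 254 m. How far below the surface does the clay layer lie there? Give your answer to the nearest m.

Let the plane be z = a·easting + b·northing + c.
Point B−Point A: 13a + 99b = 72;  Point C−Point A: −202a − 22b = 97.
Solving gives a = −0.56752232, b = 0.80179586.
Then c = 163 − a·332447 − b·4555075 = −3463406.19.
At (332427, 4555041): z_contact = −188659.7 + 3652213.0 − 3463406.19 = 147.1 m.
Depth below ground = 254 − 147.1 = 107 m.

107 m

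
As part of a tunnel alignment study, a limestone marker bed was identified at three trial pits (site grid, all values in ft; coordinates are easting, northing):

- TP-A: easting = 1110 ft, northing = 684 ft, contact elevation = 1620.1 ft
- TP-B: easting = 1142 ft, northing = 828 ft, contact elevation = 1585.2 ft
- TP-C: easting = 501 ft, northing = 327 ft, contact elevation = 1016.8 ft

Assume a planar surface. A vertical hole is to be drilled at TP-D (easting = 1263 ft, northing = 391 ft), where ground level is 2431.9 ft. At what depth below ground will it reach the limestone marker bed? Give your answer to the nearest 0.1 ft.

Let the plane be z = a·easting + b·northing + c.
TP-B−TP-A: 32a + 144b = −34.9;  TP-C−TP-A: −609a − 357b = −603.3.
Solving gives a = 1.302372, b = −0.531777.
Then c = 1620.1 − a·1110 − b·684 = 538.20.
At (1263, 391): z_contact = 1644.90 − 207.92 + 538.20 = 1975.17 ft.
Depth below ground = 2431.9 − 1975.17 = 456.7 ft.

456.7 ft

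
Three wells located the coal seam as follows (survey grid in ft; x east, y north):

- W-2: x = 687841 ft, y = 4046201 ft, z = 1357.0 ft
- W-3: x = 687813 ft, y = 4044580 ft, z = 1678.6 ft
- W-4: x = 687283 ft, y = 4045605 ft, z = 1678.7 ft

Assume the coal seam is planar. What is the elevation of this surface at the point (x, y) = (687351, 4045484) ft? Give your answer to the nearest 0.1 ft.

Two edge vectors: W-2→W-3 = (-28, -1621, 321.6), W-2→W-4 = (-558, -596, 321.7).
Normal n = (W-2→W-3) × (W-2→W-4) = (-329802.1, -170445.2, -887830).
So ∂z/∂x = −n_x/n_z = −0.371469876 and ∂z/∂y = −n_y/n_z = −0.191979546.
Intercept c from W-2: 1357 + 255512.21 + 776787.83 = 1033657.04.
At (687351, 4045484): z = −255330.2 − 776650.2 + 1033657.04 = 1676.7 ft.

1676.7 ft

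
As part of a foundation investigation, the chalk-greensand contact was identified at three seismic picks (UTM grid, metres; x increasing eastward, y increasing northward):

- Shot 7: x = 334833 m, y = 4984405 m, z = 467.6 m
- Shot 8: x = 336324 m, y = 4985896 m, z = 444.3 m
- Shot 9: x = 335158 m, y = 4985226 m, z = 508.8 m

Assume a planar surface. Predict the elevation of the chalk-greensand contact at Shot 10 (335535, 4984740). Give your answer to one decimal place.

Two edge vectors: Shot 7→Shot 8 = (1491, 1491, -23.3), Shot 7→Shot 9 = (325, 821, 41.2).
Normal n = (Shot 7→Shot 8) × (Shot 7→Shot 9) = (80558.5, -69001.7, 739536).
So ∂z/∂x = −n_x/n_z = −0.108931141 and ∂z/∂y = −n_y/n_z = 0.093304045.
Intercept c from Shot 7: 467.6 + 36473.74 − 465065.15 = −428123.81.
At (335535, 4984740): z = −36550.2 + 465096.4 − 428123.81 = 422.4 m.

422.4 m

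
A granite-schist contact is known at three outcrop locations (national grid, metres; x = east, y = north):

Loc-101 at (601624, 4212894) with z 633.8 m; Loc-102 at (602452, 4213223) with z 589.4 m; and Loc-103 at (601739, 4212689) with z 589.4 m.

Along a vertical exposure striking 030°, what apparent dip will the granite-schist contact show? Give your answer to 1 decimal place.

Let the plane be z = a·x + b·y + c.
Loc-102−Loc-101: 828a + 329b = −44.4;  Loc-103−Loc-101: 115a − 205b = −44.4.
Solving gives a = −0.11422, b = 0.15251.
Unit vector along 030° is (sin 30°, cos 30°) = (0.5000, 0.8660).
Slope in that direction = a·(0.5000) + b·(0.8660) = 0.07497.
Apparent dip = arctan|0.07497| = 4.3° (true dip is 10.8°, so apparent ≤ true as expected).

4.3°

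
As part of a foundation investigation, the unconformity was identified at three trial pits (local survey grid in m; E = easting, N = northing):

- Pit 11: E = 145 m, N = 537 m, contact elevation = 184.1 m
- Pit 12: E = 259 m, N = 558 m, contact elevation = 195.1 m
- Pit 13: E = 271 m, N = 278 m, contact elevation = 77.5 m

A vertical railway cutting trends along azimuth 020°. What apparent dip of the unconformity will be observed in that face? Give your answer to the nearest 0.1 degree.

21.9°

Two edge vectors: Pit 11→Pit 12 = (114, 21, 11), Pit 11→Pit 13 = (126, -259, -106.6).
Normal n = (Pit 11→Pit 12) × (Pit 11→Pit 13) = (610.4, 13538.4, -32172).
So ∂z/∂E = −n_x/n_z = 0.01897 and ∂z/∂N = −n_y/n_z = 0.42081.
Unit vector along 020° is (sin 20°, cos 20°) = (0.3420, 0.9397).
Slope in that direction = a·(0.3420) + b·(0.9397) = 0.40192.
Apparent dip = arctan|0.40192| = 21.9° (true dip is 22.8°, so apparent ≤ true as expected).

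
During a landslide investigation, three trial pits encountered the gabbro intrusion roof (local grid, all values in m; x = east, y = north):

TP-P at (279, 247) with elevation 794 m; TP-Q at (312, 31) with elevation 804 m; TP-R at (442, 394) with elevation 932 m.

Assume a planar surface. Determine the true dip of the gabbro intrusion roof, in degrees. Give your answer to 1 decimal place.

38.1°

Two edge vectors: TP-P→TP-Q = (33, -216, 10), TP-P→TP-R = (163, 147, 138).
Normal n = (TP-P→TP-Q) × (TP-P→TP-R) = (-31278, -2924, 40059).
So ∂z/∂x = −n_x/n_z = 0.78080 and ∂z/∂y = −n_y/n_z = 0.07299.
Gradient magnitude |∇z| = √(a² + b²) = √(0.60965 + 0.00533) = 0.78420.
True dip = arctan(0.78420) = 38.1°, dipping toward W (azimuth ≈ 265°).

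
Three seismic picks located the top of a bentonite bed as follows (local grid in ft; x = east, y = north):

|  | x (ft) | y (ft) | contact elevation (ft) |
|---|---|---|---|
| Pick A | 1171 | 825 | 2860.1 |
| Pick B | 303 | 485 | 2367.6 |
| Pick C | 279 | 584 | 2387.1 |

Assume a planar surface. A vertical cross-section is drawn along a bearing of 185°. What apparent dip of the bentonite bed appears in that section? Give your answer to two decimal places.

Two edge vectors: Pick A→Pick B = (-868, -340, -492.5), Pick A→Pick C = (-892, -241, -473).
Normal n = (Pick A→Pick B) × (Pick A→Pick C) = (42127.5, 28746, -94092).
So ∂z/∂x = −n_x/n_z = 0.44773 and ∂z/∂y = −n_y/n_z = 0.30551.
Unit vector along 185° is (sin 185°, cos 185°) = (-0.0872, -0.9962).
Slope in that direction = a·(-0.0872) + b·(-0.9962) = −0.34337.
Apparent dip = arctan|0.34337| = 18.95° (true dip is 28.5°, so apparent ≤ true as expected).

18.95°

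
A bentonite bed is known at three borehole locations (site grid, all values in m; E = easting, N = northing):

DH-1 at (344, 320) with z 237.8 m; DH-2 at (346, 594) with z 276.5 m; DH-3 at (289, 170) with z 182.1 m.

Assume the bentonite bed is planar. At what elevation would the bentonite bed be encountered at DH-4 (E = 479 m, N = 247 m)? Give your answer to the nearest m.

314 m

Two edge vectors: DH-1→DH-2 = (2, 274, 38.7), DH-1→DH-3 = (-55, -150, -55.7).
Normal n = (DH-1→DH-2) × (DH-1→DH-3) = (-9456.8, -2017.1, 14770).
So ∂z/∂E = −n_x/n_z = 0.64027 and ∂z/∂N = −n_y/n_z = 0.13657.
Intercept c from DH-1: 237.8 − 220.25 − 43.70 = −26.15.
At (479, 247): z = 306.7 + 33.7 − 26.15 = 314.3 m.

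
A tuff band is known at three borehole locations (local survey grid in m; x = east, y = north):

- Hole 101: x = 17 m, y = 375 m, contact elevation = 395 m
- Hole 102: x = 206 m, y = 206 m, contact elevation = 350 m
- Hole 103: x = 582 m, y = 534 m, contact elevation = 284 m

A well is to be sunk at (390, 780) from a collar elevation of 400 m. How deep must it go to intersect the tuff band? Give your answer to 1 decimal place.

Let the plane be z = a·x + b·y + c.
Hole 102−Hole 101: 189a − 169b = −45;  Hole 103−Hole 101: 565a + 159b = −111.
Solving gives a = −0.20643, b = 0.03542.
Then c = 395 − a·17 − b·375 = 385.23.
At (390, 780): z_contact = −80.51 + 27.62 + 385.23 = 332.35 m.
Depth below ground = 400 − 332.35 = 67.7 m.

67.7 m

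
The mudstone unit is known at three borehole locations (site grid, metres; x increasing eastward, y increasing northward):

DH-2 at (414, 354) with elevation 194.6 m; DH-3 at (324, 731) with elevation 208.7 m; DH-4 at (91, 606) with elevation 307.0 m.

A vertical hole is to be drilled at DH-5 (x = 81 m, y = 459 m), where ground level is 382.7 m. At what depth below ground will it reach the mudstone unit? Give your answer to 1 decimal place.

Two edge vectors: DH-2→DH-3 = (-90, 377, 14.1), DH-2→DH-4 = (-323, 252, 112.4).
Normal n = (DH-2→DH-3) × (DH-2→DH-4) = (38821.6, 5561.7, 99091).
So ∂z/∂x = −n_x/n_z = −0.39178 and ∂z/∂y = −n_y/n_z = −0.05613.
Intercept c from DH-2: 194.6 + 162.20 + 19.87 = 376.66.
At (81, 459): z_contact = −31.73 − 25.76 + 376.66 = 319.17 m.
Depth below ground = 382.7 − 319.17 = 63.5 m.

63.5 m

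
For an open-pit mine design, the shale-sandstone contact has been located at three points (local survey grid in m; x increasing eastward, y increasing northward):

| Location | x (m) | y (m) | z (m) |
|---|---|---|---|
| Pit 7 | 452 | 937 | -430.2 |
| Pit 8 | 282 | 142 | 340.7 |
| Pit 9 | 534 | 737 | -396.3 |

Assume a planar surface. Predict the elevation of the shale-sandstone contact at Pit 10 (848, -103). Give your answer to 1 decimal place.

Two edge vectors: Pit 7→Pit 8 = (-170, -795, 770.9), Pit 7→Pit 9 = (82, -200, 33.9).
Normal n = (Pit 7→Pit 8) × (Pit 7→Pit 9) = (127229.5, 68976.8, 99190).
So ∂z/∂x = −n_x/n_z = −1.28268 and ∂z/∂y = −n_y/n_z = −0.69540.
Intercept c from Pit 7: -430.2 + 579.77 + 651.59 = 801.16.
At (848, -103): z = −1087.7 + 71.6 + 801.16 = -214.9 m.

-214.9 m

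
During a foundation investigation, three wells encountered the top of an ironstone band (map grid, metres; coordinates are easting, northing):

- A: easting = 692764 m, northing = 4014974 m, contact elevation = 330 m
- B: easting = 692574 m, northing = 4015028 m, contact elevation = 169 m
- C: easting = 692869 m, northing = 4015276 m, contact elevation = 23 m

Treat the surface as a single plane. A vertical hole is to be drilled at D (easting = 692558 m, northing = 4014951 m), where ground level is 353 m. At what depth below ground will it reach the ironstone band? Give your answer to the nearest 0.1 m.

Let the plane be z = a·easting + b·northing + c.
B−A: −190a + 54b = −161;  C−A: 105a + 302b = −307.
Solving gives a = 0.508231562, b = −1.193259318.
Then c = 330 − a·692764 − b·4014974 = 4439150.61.
At (692558, 4014951): z_contact = 351979.83 − 4790877.69 + 4439150.61 = 252.75 m.
Depth below ground = 353 − 252.75 = 100.3 m.

100.3 m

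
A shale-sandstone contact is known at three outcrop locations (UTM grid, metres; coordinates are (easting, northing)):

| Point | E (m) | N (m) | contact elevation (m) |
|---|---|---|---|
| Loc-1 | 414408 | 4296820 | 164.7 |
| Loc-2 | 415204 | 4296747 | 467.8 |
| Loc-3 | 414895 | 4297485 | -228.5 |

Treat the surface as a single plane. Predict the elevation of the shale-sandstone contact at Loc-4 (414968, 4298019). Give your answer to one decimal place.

-641.6 m

Let the plane be z = a·E + b·N + c.
Loc-2−Loc-1: 796a − 73b = 303.1;  Loc-3−Loc-1: 487a + 665b = −393.2.
Solving gives a = 0.306002220, b = −0.815373054.
Then c = 164.7 − a·414408 − b·4296820 = 3376866.18.
At (414968, 4298019): z = 126981.1 − 3504488.9 + 3376866.18 = -641.6 m.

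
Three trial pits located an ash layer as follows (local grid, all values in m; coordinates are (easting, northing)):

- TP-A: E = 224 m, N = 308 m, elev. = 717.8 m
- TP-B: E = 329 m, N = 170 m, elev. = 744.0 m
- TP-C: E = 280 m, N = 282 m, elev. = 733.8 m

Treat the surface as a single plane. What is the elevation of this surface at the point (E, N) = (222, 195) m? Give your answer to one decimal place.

712.4 m

Let the plane be z = a·E + b·N + c.
TP-B−TP-A: 105a − 138b = 26.2;  TP-C−TP-A: 56a − 26b = 16.
Solving gives a = 0.30548, b = 0.04258.
Then c = 717.8 − a·224 − b·308 = 636.26.
At (222, 195): z = 67.8 + 8.3 + 636.26 = 712.4 m.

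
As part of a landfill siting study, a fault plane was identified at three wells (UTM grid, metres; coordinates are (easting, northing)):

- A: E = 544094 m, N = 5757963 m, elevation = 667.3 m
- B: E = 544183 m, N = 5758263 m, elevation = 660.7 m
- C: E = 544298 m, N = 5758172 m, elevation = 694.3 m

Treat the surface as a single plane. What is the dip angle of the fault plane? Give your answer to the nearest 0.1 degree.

Let the plane be z = a·E + b·N + c.
B−A: 89a + 300b = −6.6;  C−A: 204a + 209b = 27.
Solving gives a = 0.22253, b = −0.08802.
Gradient magnitude |∇z| = √(a² + b²) = √(0.04952 + 0.00775) = 0.23930.
True dip = arctan(0.23930) = 13.5°, dipping toward WNW (azimuth ≈ 292°).

13.5°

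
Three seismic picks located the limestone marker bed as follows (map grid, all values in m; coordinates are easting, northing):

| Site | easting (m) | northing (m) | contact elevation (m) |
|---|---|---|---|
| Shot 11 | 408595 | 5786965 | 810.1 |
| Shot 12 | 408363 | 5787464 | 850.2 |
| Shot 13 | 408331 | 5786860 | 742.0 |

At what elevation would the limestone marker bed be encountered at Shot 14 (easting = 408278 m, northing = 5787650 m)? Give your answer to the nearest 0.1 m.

865.4 m

Two edge vectors: Shot 11→Shot 12 = (-232, 499, 40.1), Shot 11→Shot 13 = (-264, -105, -68.1).
Normal n = (Shot 11→Shot 12) × (Shot 11→Shot 13) = (-29771.4, -26385.6, 156096).
So ∂z/∂easting = −n_x/n_z = 0.190724938 and ∂z/∂northing = −n_y/n_z = 0.169034440.
Intercept c from Shot 11: 810.1 − 77929.26 − 978196.39 = −1055315.55.
At (408278, 5787650): z = 77868.8 + 978312.2 − 1055315.55 = 865.4 m.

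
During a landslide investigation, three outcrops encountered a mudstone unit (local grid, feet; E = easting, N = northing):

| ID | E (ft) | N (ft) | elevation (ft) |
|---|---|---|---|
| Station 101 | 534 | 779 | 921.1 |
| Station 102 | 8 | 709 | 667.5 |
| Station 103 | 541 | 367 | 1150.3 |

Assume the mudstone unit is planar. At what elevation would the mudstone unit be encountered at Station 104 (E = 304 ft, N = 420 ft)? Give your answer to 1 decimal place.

Let the plane be z = a·E + b·N + c.
Station 102−Station 101: −526a − 70b = −253.6;  Station 103−Station 101: 7a − 412b = 229.2.
Solving gives a = 0.55491, b = −0.54688.
Then c = 921.1 − a·534 − b·779 = 1050.80.
At (304, 420): z = 168.7 − 229.7 + 1050.80 = 989.8 ft.

989.8 ft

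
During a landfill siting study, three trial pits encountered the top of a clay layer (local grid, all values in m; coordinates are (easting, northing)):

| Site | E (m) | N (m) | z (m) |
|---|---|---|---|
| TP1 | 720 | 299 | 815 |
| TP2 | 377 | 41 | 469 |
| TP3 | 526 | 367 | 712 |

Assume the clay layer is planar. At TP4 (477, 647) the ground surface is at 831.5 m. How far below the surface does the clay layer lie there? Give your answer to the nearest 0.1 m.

31.6 m

Two edge vectors: TP1→TP2 = (-343, -258, -346), TP1→TP3 = (-194, 68, -103).
Normal n = (TP1→TP2) × (TP1→TP3) = (50102, 31795, -73376).
So ∂z/∂E = −n_x/n_z = 0.68281 and ∂z/∂N = −n_y/n_z = 0.43332.
Intercept c from TP1: 815 − 491.62 − 129.56 = 193.81.
At (477, 647): z_contact = 325.70 + 280.36 + 193.81 = 799.87 m.
Depth below ground = 831.5 − 799.87 = 31.6 m.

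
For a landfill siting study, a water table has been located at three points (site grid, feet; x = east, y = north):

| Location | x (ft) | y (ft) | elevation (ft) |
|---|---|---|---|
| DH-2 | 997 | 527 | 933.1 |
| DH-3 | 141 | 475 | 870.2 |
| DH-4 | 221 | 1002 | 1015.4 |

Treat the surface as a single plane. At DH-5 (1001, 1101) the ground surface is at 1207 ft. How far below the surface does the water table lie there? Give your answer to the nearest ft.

121 ft

Two edge vectors: DH-2→DH-3 = (-856, -52, -62.9), DH-2→DH-4 = (-776, 475, 82.3).
Normal n = (DH-2→DH-3) × (DH-2→DH-4) = (25597.9, 119259.2, -446952).
So ∂z/∂x = −n_x/n_z = 0.05727 and ∂z/∂y = −n_y/n_z = 0.26683.
Intercept c from DH-2: 933.1 − 57.10 − 140.62 = 735.38.
At (1001, 1101): z_contact = 57.3 + 293.8 + 735.38 = 1086.5 ft.
Depth below ground = 1207 − 1086.5 = 121 ft.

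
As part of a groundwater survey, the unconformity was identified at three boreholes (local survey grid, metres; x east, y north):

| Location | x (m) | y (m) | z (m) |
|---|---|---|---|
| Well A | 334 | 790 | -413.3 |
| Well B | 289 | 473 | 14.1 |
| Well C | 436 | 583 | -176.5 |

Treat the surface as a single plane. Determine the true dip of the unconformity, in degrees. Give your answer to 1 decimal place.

Two edge vectors: Well A→Well B = (-45, -317, 427.4), Well A→Well C = (102, -207, 236.8).
Normal n = (Well A→Well B) × (Well A→Well C) = (13406.2, 54250.8, 41649).
So ∂z/∂x = −n_x/n_z = −0.32189 and ∂z/∂y = −n_y/n_z = −1.30257.
Gradient magnitude |∇z| = √(a² + b²) = √(0.10361 + 1.69669) = 1.34175.
True dip = arctan(1.34175) = 53.3°, dipping toward NNE (azimuth ≈ 014°).

53.3°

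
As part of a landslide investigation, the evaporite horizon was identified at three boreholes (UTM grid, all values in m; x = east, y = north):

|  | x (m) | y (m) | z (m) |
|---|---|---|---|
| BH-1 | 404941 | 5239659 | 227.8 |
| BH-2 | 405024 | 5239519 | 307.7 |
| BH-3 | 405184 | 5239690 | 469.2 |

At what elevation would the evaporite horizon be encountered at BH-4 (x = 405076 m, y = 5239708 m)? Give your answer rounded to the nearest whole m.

362 m

Let the plane be z = a·x + b·y + c.
BH-2−BH-1: 83a − 140b = 79.9;  BH-3−BH-1: 243a + 31b = 241.4.
Solving gives a = 0.99125243, b = 0.01695680.
Then c = 227.8 − a·404941 − b·5239659 = −490018.77.
At (405076, 5239708): z = 401532.6 + 88848.7 − 490018.77 = 362.4 m.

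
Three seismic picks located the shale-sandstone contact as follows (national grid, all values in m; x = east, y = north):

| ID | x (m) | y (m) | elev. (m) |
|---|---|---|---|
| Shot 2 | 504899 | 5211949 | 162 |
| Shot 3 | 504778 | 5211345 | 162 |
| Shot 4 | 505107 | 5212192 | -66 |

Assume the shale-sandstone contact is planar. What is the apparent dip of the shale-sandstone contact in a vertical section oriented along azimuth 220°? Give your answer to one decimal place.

35.0°

Two edge vectors: Shot 2→Shot 3 = (-121, -604, 0), Shot 2→Shot 4 = (208, 243, -228).
Normal n = (Shot 2→Shot 3) × (Shot 2→Shot 4) = (137712, -27588, 96229).
So ∂z/∂x = −n_x/n_z = −1.43109 and ∂z/∂y = −n_y/n_z = 0.28669.
Unit vector along 220° is (sin 220°, cos 220°) = (-0.6428, -0.7660).
Slope in that direction = a·(-0.6428) + b·(-0.7660) = 0.70027.
Apparent dip = arctan|0.70027| = 35.0° (true dip is 55.6°, so apparent ≤ true as expected).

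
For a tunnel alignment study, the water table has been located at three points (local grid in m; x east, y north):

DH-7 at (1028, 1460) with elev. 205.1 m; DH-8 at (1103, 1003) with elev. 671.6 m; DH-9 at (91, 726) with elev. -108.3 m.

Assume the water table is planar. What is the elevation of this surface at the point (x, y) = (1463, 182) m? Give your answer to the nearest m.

Let the plane be z = a·x + b·y + c.
DH-8−DH-7: 75a − 457b = 466.5;  DH-9−DH-7: −937a − 734b = −313.4.
Solving gives a = 1.00492, b = −0.85587.
Then c = 205.1 − a·1028 − b·1460 = 421.61.
At (1463, 182): z = 1470.2 − 155.8 + 421.61 = 1736.0 m.

1736 m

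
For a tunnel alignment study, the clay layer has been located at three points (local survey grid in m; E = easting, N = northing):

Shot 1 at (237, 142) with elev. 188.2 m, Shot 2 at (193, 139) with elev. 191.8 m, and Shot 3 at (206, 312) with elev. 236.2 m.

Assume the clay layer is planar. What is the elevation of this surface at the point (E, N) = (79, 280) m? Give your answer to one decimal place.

Let the plane be z = a·E + b·N + c.
Shot 2−Shot 1: −44a − 3b = 3.6;  Shot 3−Shot 1: −31a + 170b = 48.
Solving gives a = −0.09983, b = 0.26415.
Then c = 188.2 − a·237 − b·142 = 174.35.
At (79, 280): z = −7.9 + 74.0 + 174.35 = 240.4 m.

240.4 m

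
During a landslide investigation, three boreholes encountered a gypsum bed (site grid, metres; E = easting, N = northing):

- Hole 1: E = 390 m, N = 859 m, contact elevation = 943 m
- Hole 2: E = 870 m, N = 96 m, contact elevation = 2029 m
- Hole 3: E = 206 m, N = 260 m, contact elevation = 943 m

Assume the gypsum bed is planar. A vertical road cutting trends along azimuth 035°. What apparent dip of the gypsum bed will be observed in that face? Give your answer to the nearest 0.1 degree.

Let the plane be z = a·E + b·N + c.
Hole 2−Hole 1: 480a − 763b = 1086;  Hole 3−Hole 1: −184a − 599b = 0.
Solving gives a = 1.52021, b = −0.46697.
Unit vector along 035° is (sin 35°, cos 35°) = (0.5736, 0.8192).
Slope in that direction = a·(0.5736) + b·(0.8192) = 0.48943.
Apparent dip = arctan|0.48943| = 26.1° (true dip is 57.8°, so apparent ≤ true as expected).

26.1°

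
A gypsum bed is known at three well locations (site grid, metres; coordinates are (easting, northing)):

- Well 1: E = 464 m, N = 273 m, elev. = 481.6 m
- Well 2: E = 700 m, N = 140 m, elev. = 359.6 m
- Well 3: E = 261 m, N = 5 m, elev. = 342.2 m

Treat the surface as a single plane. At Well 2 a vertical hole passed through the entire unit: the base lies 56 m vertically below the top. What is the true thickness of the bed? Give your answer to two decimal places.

46.78 m

Two edge vectors: Well 1→Well 2 = (236, -133, -122), Well 1→Well 3 = (-203, -268, -139.4).
Normal n = (Well 1→Well 2) × (Well 1→Well 3) = (-14155.8, 57664.4, -90247).
So ∂z/∂E = −n_x/n_z = −0.15686 and ∂z/∂N = −n_y/n_z = 0.63896.
|∇z| = √(a²+b²) = 0.65793, so dip δ = arctan(0.65793) = 33.34°.
True thickness = vertical thickness × cos δ = 56 × cos 33.34° = 46.78 m.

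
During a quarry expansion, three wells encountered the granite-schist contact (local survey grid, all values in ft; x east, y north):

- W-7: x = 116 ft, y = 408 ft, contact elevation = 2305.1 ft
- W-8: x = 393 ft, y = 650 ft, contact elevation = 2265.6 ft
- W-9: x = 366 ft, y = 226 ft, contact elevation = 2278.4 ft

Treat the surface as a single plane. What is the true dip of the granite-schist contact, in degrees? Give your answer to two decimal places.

7.13°

Let the plane be z = a·x + b·y + c.
W-8−W-7: 277a + 242b = −39.5;  W-9−W-7: 250a − 182b = −26.7.
Solving gives a = −0.12307, b = −0.02235.
Gradient magnitude |∇z| = √(a² + b²) = √(0.01515 + 0.00050) = 0.12509.
True dip = arctan(0.12509) = 7.13°, dipping toward E (azimuth ≈ 080°).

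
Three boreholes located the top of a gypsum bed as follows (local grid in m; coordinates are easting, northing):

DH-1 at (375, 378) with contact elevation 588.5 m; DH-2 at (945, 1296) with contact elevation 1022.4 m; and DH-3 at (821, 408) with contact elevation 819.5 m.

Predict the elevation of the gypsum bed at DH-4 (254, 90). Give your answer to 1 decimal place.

481.7 m

Two edge vectors: DH-1→DH-2 = (570, 918, 433.9), DH-1→DH-3 = (446, 30, 231).
Normal n = (DH-1→DH-2) × (DH-1→DH-3) = (199041, 61849.4, -392328).
So ∂z/∂easting = −n_x/n_z = 0.507333 and ∂z/∂northing = −n_y/n_z = 0.157647.
Intercept c from DH-1: 588.5 − 190.25 − 59.59 = 338.66.
At (254, 90): z = 128.9 + 14.2 + 338.66 = 481.7 m.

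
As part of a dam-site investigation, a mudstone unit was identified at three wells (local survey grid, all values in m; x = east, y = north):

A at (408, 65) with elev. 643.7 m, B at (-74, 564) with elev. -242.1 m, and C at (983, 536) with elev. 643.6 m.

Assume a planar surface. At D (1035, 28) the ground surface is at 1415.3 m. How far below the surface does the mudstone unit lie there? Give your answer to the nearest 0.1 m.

226.0 m

Let the plane be z = a·x + b·y + c.
B−A: −482a + 499b = −885.8;  C−A: 575a + 471b = −0.1.
Solving gives a = 0.811683, b = −0.991120.
Then c = 643.7 − a·408 − b·65 = 376.96.
At (1035, 28): z_contact = 840.09 − 27.75 + 376.96 = 1189.30 m.
Depth below ground = 1415.3 − 1189.30 = 226.0 m.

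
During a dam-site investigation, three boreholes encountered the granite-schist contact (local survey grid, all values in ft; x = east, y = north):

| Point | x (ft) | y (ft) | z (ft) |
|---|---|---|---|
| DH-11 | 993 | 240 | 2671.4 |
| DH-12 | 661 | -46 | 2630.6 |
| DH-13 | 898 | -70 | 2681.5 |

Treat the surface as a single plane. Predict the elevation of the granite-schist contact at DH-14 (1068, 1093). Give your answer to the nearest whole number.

Two edge vectors: DH-11→DH-12 = (-332, -286, -40.8), DH-11→DH-13 = (-95, -310, 10.1).
Normal n = (DH-11→DH-12) × (DH-11→DH-13) = (-15536.6, 7229.2, 75750).
So ∂z/∂x = −n_x/n_z = 0.20510 and ∂z/∂y = −n_y/n_z = −0.09543.
Intercept c from DH-11: 2671.4 − 203.67 + 22.90 = 2490.64.
At (1068, 1093): z = 219.1 − 104.3 + 2490.64 = 2605.4 ft.

2605 ft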